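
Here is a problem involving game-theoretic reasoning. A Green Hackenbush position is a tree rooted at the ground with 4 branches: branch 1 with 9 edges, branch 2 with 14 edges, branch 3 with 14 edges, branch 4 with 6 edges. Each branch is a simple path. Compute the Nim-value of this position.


The tree has 4 branches from the ground vertex.
In Green Hackenbush, the Nim-value of a simple path of length k is k.
Branch 1: length 9, Nim-value = 9
Branch 2: length 14, Nim-value = 14
Branch 3: length 14, Nim-value = 14
Branch 4: length 6, Nim-value = 6
Total Nim-value = XOR of all branch values:
0 XOR 9 = 9
9 XOR 14 = 7
7 XOR 14 = 9
9 XOR 6 = 15
Nim-value of the tree = 15

15


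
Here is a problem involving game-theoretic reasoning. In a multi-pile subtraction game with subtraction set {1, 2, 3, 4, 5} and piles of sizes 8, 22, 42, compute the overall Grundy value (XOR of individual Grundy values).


Subtraction set: {1, 2, 3, 4, 5}
For this subtraction set, G(n) = n mod 6 (period = max + 1 = 6).
Pile 1 (size 8): G(8) = 8 mod 6 = 2
Pile 2 (size 22): G(22) = 22 mod 6 = 4
Pile 3 (size 42): G(42) = 42 mod 6 = 0
Total Grundy value = XOR of all: 2 XOR 4 XOR 0 = 6

6


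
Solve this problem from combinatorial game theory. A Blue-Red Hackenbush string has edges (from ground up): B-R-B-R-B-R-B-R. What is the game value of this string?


Edges (from ground): B-R-B-R-B-R-B-R
By Berlekamp's sign-expansion rule, a Blue-Red Hackenbush stalk has the value of the surreal number whose sign sequence is the edge sequence with B -> + and R -> -.
Sign sequence: +-+-+-+-
Trace the sign expansion in the surreal number tree, starting from 0:
Edge 1: B (sign +) -> bounds (0, +inf), value = 1
Edge 2: R (sign -) -> bounds (0, 1), value = 1/2
Edge 3: B (sign +) -> bounds (1/2, 1), value = 3/4
Edge 4: R (sign -) -> bounds (1/2, 3/4), value = 5/8
Edge 5: B (sign +) -> bounds (5/8, 3/4), value = 11/16
Edge 6: R (sign -) -> bounds (5/8, 11/16), value = 21/32
Edge 7: B (sign +) -> bounds (21/32, 11/16), value = 43/64
Edge 8: R (sign -) -> bounds (21/32, 43/64), value = 85/128
Game value = 85/128

85/128


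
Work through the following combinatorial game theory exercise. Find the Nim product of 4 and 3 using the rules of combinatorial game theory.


Nim multiplication is bilinear over XOR: (u XOR v) * w = (u*w) XOR (v*w).
So we split each operand into its bit components and XOR the pairwise Nim products.
4 = 4 (as XOR of powers of 2).
3 = 1 + 2 (as XOR of powers of 2).
Using the standard Nim-product table on single bits:
  2*2 = 3,   2*4 = 8,   2*8 = 12,
  4*4 = 6,   4*8 = 11,  8*8 = 13,
and  1*x = x (identity), k*l = l*k (commutative).
Pairwise Nim products:
  4 * 1 = 4
  4 * 2 = 8
XOR them: 4 XOR 8 = 12.
Result: 4 * 3 = 12 (in Nim).

12


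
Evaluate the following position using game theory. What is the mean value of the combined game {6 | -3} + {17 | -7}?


G1 = {6 | -3}, G2 = {17 | -7}
Each is a switch {a | b} with numbers a > b; its mean value is (a + b)/2, and mean value is additive over game sums: m(G1 + G2) = m(G1) + m(G2).
Mean of G1 = (6 + (-3))/2 = 3/2 = 3/2
Mean of G2 = (17 + (-7))/2 = 10/2 = 5
Mean of G1 + G2 = 3/2 + 5 = 13/2

13/2


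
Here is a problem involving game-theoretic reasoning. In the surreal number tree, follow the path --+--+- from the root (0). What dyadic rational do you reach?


Sign expansion: --+--+-
Rule: track bounds (lo, hi), initially (-inf, +inf). On '+', the current value becomes lo and we move to the simplest number in (value, hi): value + 1 if hi = +inf, otherwise the midpoint (value + hi)/2. On '-', the current value becomes hi and we move to value - 1 if lo = -inf, otherwise the midpoint (lo + value)/2.
Start at 0.
Step 1: sign = -, move left. Bounds: (-inf, 0). Value = -1
Step 2: sign = -, move left. Bounds: (-inf, -1). Value = -2
Step 3: sign = +, move right. Bounds: (-2, -1). Value = -3/2
Step 4: sign = -, move left. Bounds: (-2, -3/2). Value = -7/4
Step 5: sign = -, move left. Bounds: (-2, -7/4). Value = -15/8
Step 6: sign = +, move right. Bounds: (-15/8, -7/4). Value = -29/16
Step 7: sign = -, move left. Bounds: (-15/8, -29/16). Value = -59/32
The surreal number with sign expansion --+--+- is -59/32.

-59/32


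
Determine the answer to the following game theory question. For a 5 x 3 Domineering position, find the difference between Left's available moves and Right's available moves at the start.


Board is 5 x 3 (rows x cols).
Left (vertical) placements: (rows-1) * cols = 4 * 3 = 12
Right (horizontal) placements: rows * (cols-1) = 5 * 2 = 10
Advantage = Left - Right = 12 - 10 = 2

2


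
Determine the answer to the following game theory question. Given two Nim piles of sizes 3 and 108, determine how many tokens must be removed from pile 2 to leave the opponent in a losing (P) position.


Piles: 3 and 108
Current XOR: 3 XOR 108 = 111 (non-zero, so this is an N-position).
To make the XOR zero, we need to find a move that balances the piles.
For pile 2 (size 108): target = 108 XOR 111 = 3
We reduce pile 2 from 108 to 3.
Tokens removed: 108 - 3 = 105
Verification: 3 XOR 3 = 0

105


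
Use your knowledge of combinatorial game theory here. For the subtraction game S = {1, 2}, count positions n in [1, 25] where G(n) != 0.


Subtraction set S = {1, 2}, so G(n) = n mod 3.
G(n) = 0 when n is a multiple of 3.
Multiples of 3 in [1, 25]: 8
N-positions (nonzero Grundy) = 25 - 8 = 17

17


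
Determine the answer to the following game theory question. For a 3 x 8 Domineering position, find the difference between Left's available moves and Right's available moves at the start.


Board is 3 x 8 (rows x cols).
Left (vertical) placements: (rows-1) * cols = 2 * 8 = 16
Right (horizontal) placements: rows * (cols-1) = 3 * 7 = 21
Advantage = Left - Right = 16 - 21 = -5

-5


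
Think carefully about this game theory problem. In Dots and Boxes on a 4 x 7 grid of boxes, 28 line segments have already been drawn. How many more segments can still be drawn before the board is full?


Grid: 4 x 7 boxes, i.e. 5 rows and 8 columns of dots.
Horizontal edges: (rows + 1) * cols = 5 * 7 = 35
Vertical edges: rows * (cols + 1) = 4 * 8 = 32
Total edges: 35 + 32 = 67
Edges drawn: 28
Remaining: 67 - 28 = 39

39


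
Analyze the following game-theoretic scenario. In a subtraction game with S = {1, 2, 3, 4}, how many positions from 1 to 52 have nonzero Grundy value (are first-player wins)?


Subtraction set S = {1, 2, 3, 4}, so G(n) = n mod 5.
G(n) = 0 when n is a multiple of 5.
Multiples of 5 in [1, 52]: 10
N-positions (nonzero Grundy) = 52 - 10 = 42

42


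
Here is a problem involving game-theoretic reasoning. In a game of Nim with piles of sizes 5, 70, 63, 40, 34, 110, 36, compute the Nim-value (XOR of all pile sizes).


We need the XOR (exclusive or) of all pile sizes.
After XOR-ing pile 1 (size 5): 0 XOR 5 = 5
After XOR-ing pile 2 (size 70): 5 XOR 70 = 67
After XOR-ing pile 3 (size 63): 67 XOR 63 = 124
After XOR-ing pile 4 (size 40): 124 XOR 40 = 84
After XOR-ing pile 5 (size 34): 84 XOR 34 = 118
After XOR-ing pile 6 (size 110): 118 XOR 110 = 24
After XOR-ing pile 7 (size 36): 24 XOR 36 = 60
The Nim-value of this position is 60.

60


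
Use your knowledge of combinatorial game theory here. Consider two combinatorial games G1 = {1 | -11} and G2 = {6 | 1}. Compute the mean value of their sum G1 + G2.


G1 = {1 | -11}, G2 = {6 | 1}
Each is a switch {a | b} with numbers a > b; its mean value is (a + b)/2, and mean value is additive over game sums: m(G1 + G2) = m(G1) + m(G2).
Mean of G1 = (1 + (-11))/2 = -10/2 = -5
Mean of G2 = (6 + (1))/2 = 7/2 = 7/2
Mean of G1 + G2 = -5 + 7/2 = -3/2

-3/2


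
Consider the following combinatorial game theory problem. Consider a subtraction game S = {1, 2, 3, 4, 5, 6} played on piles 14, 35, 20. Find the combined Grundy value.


Subtraction set: {1, 2, 3, 4, 5, 6}
For this subtraction set, G(n) = n mod 7 (period = max + 1 = 7).
Pile 1 (size 14): G(14) = 14 mod 7 = 0
Pile 2 (size 35): G(35) = 35 mod 7 = 0
Pile 3 (size 20): G(20) = 20 mod 7 = 6
Total Grundy value = XOR of all: 0 XOR 0 XOR 6 = 6

6


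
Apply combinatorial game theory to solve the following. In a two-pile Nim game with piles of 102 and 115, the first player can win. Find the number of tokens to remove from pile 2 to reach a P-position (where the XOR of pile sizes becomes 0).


Piles: 102 and 115
Current XOR: 102 XOR 115 = 21 (non-zero, so this is an N-position).
To make the XOR zero, we need to find a move that balances the piles.
For pile 2 (size 115): target = 115 XOR 21 = 102
We reduce pile 2 from 115 to 102.
Tokens removed: 115 - 102 = 13
Verification: 102 XOR 102 = 0

13


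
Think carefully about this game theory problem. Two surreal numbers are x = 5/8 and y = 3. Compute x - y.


x = 5/8, y = 3
Converting to common denominator: 8
x = 5/8, y = 24/8
x - y = 5/8 - 3 = -19/8

-19/8


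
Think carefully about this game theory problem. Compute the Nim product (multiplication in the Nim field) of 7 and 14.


Nim multiplication is bilinear over XOR: (u XOR v) * w = (u*w) XOR (v*w).
So we split each operand into its bit components and XOR the pairwise Nim products.
7 = 1 + 2 + 4 (as XOR of powers of 2).
14 = 2 + 4 + 8 (as XOR of powers of 2).
Using the standard Nim-product table on single bits:
  2*2 = 3,   2*4 = 8,   2*8 = 12,
  4*4 = 6,   4*8 = 11,  8*8 = 13,
and  1*x = x (identity), k*l = l*k (commutative).
Pairwise Nim products:
  1 * 2 = 2
  1 * 4 = 4
  1 * 8 = 8
  2 * 2 = 3
  2 * 4 = 8
  2 * 8 = 12
  4 * 2 = 8
  4 * 4 = 6
  4 * 8 = 11
XOR them: 2 XOR 4 XOR 8 XOR 3 XOR 8 XOR 12 XOR 8 XOR 6 XOR 11 = 12.
Result: 7 * 14 = 12 (in Nim).

12


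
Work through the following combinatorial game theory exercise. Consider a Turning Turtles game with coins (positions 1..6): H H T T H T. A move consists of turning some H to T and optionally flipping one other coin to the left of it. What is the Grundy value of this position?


Coins: H H T T H T
Key fact: a single head at position k behaves exactly like a Nim heap of size k (turning it to T and optionally flipping a coin at j < k corresponds to moving the heap from k to j, or to 0), and heads combine as a disjunctive sum (two heads at the same place would cancel, matching j XOR j = 0). So the Nim-value is the XOR of the 1-indexed positions of the heads.
Face-up positions (1-indexed): [1, 2, 5]
XOR 0 with 1: 0 XOR 1 = 1
XOR 1 with 2: 1 XOR 2 = 3
XOR 3 with 5: 3 XOR 5 = 6
Nim-value = 6

6


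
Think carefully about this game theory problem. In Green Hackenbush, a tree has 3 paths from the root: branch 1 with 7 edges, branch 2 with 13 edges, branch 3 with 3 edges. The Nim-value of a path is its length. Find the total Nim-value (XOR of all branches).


The tree has 3 branches from the ground vertex.
In Green Hackenbush, the Nim-value of a simple path of length k is k.
Branch 1: length 7, Nim-value = 7
Branch 2: length 13, Nim-value = 13
Branch 3: length 3, Nim-value = 3
Total Nim-value = XOR of all branch values:
0 XOR 7 = 7
7 XOR 13 = 10
10 XOR 3 = 9
Nim-value of the tree = 9

9


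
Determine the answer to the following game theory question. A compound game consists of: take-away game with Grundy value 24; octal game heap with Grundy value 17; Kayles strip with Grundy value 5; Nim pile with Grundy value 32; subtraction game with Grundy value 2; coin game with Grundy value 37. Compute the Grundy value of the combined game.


By the Sprague-Grundy theorem, the Grundy value of a sum of games is the XOR of individual Grundy values.
take-away game: Grundy value = 24. Running XOR: 0 XOR 24 = 24
octal game heap: Grundy value = 17. Running XOR: 24 XOR 17 = 9
Kayles strip: Grundy value = 5. Running XOR: 9 XOR 5 = 12
Nim pile: Grundy value = 32. Running XOR: 12 XOR 32 = 44
subtraction game: Grundy value = 2. Running XOR: 44 XOR 2 = 46
coin game: Grundy value = 37. Running XOR: 46 XOR 37 = 11
The combined Grundy value is 11.

11


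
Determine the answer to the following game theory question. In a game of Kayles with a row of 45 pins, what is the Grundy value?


Kayles: a move removes 1 or 2 adjacent pins from a contiguous row.
Removing pins from a row of k leaves two independent rows (a, b) with a + b = k - 1 (one pin) or a + b = k - 2 (two pins); an end removal gives a = 0.
By Sprague-Grundy, G(k) = mex{ G(a) XOR G(b) } over all these splits. G(0) = 0.
G(1): splits (0,0):0^0=0 -> mex({0}) = 1
G(2): splits (0,1):0^1=1 (0,0):0^0=0 -> mex({0, 1}) = 2
G(3): splits (0,2):0^2=2 (1,1):1^1=0 (0,1):0^1=1 -> mex({0, 1, 2}) = 3
G(4): splits (0,3):0^3=3 (1,2):1^2=3 (0,2):0^2=2 (1,1):1^1=0 -> mex({0, 2, 3}) = 1
G(5): splits (0,4):0^1=1 (1,3):1^3=2 (2,2):2^2=0 (0,3):0^3=3 (1,2):1^2=3 -> mex({0, 1, 2, 3}) = 4
G(6) = mex({0, 1, 2, 4}) = 3
G(7) = mex({0, 1, 3, 4, 5}) = 2
G(8) = mex({0, 2, 3, 5, 6}) = 1
G(9) = mex({0, 1, 2, 3, 6, 7}) = 4
G(10) = mex({0, 1, 3, 4, 5, 7}) = 2
G(11) = mex({0, 1, 2, 3, 4, 5}) = 6
G(12) = mex({0, 1, 2, 3, 5, 6, 7}) = 4
G(13) = mex({0, 2, 3, 4, 6, 7}) = 1
G(14) = mex({0, 1, 4, 5, 6, 7}) = 2
G(15) = mex({0, 1, 2, 3, 4, 5, 6}) = 7
G(16) = mex({0, 2, 3, 5, 6, 7}) = 1
G(17) = mex({0, 1, 2, 3, 5, 6, 7}) = 4
G(18) = mex({0, 1, 2, 4, 5, 6}) = 3
G(19) = mex({0, 1, 3, 4, 5, 7}) = 2
G(20) = mex({0, 2, 3, 4, 5, 6, 7}) = 1
G(21) = mex({0, 1, 2, 3, 5, 6, 7}) = 4
G(22) = mex({0, 1, 2, 3, 4, 5, 7}) = 6
G(23) = mex({0, 1, 2, 3, 4, 5, 6}) = 7
G(24) = mex({0, 1, 2, 3, 5, 6, 7}) = 4
G(25) = mex({0, 2, 3, 4, 6, 7}) = 1
G(26) = mex({0, 1, 3, 4, 5, 6, 7}) = 2
G(27) = mex({0, 1, 2, 3, 4, 5, 6, 7}) = 8
G(28) = mex({0, 1, 2, 3, 4, 6, 7, 8}) = 5
G(29) = mex({0, 1, 2, 3, 5, 6, 7, 8, 9}) = 4
G(30) = mex({0, 1, 2, 3, 4, 5, 6, 9, 10}) = 7
G(31) = mex({0, 1, 3, 4, 5, 7, 10, 11}) = 2
G(32) = mex({0, 2, 3, 4, 5, 6, 7, 9, 11}) = 1
G(33) = mex({0, 1, 2, 3, 4, 5, 6, 7, 9, 12}) = 8
G(34) = mex({0, 1, 2, 3, 4, 5, 7, 8, 11, 12}) = 6
G(35) = mex({0, 1, 2, 3, 4, 5, 6, 8, 9, 10, 11}) = 7
G(36) = mex({0, 1, 2, 3, 5, 6, 7, 9, 10}) = 4
G(37) = mex({0, 2, 3, 4, 6, 7, 9, 10, 11, 12}) = 1
G(38) = mex({0, 1, 3, 4, 5, 6, 7, 9, 10, 11, 12}) = 2
G(39) = mex({0, 1, 2, 4, 5, 6, 7, 9, 10, 12, 14}) = 3
G(40) = mex({0, 2, 3, 4, 6, 7, 11, 12, 14}) = 1
G(41) = mex({0, 1, 2, 3, 5, 6, 7, 9, 10, 11, 12}) = 4
G(42) = mex({0, 1, 2, 3, 4, 5, 6, 9, 10}) = 7
G(43) = mex({0, 1, 3, 4, 5, 7, 9, 10, 12, 15}) = 2
G(44) = mex({0, 2, 3, 4, 5, 6, 7, 9, 10, 12, 15}) = 1
G(45) = mex({0, 1, 2, 3, 4, 5, 6, 7, 9, 10, 12, 14}) = 8
Therefore G(45) = 8.

8


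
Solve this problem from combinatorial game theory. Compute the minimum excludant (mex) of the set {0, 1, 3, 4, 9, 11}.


Set = {0, 1, 3, 4, 9, 11}
0 is in the set.
1 is in the set.
2 is NOT in the set. This is the mex.
mex = 2

2


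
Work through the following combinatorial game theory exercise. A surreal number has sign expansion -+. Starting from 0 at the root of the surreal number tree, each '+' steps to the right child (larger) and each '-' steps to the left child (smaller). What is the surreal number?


Sign expansion: -+
Rule: track bounds (lo, hi), initially (-inf, +inf). On '+', the current value becomes lo and we move to the simplest number in (value, hi): value + 1 if hi = +inf, otherwise the midpoint (value + hi)/2. On '-', the current value becomes hi and we move to value - 1 if lo = -inf, otherwise the midpoint (lo + value)/2.
Start at 0.
Step 1: sign = -, move left. Bounds: (-inf, 0). Value = -1
Step 2: sign = +, move right. Bounds: (-1, 0). Value = -1/2
The surreal number with sign expansion -+ is -1/2.

-1/2


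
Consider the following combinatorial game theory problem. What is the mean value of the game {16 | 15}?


Game = {16 | 15}, a switch {a | b} with numbers a > b.
Its thermograph has left wall a - t and right wall b + t, which meet at t = (a - b)/2, where both equal (a + b)/2. So the mast (mean value) is at (a + b)/2.
Mean = (16 + (15))/2 = 31/2 = 31/2

31/2


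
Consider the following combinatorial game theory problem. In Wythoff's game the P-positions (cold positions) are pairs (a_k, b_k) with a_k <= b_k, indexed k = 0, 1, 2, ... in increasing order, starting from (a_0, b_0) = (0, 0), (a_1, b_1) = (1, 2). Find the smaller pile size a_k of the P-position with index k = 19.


By Wythoff's theorem, a_k = floor(k * phi) and b_k = floor(k * phi^2) = a_k + k, where phi = (1 + sqrt(5))/2 is the golden ratio.
phi = (1 + sqrt(5))/2 = 1.618034
k = 19
k * phi = 19 * 1.618034 = 30.742646
a_19 = floor(k * phi) = 30

30


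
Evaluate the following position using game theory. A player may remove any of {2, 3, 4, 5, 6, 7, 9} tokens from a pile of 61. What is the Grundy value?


The subtraction set is S = {2, 3, 4, 5, 6, 7, 9}.
G(k) = mex{ G(k - s) : s in S, s <= k }. We compute iteratively: G(0) = 0.
G(1) = mex({}) = 0
G(2) = mex({0}) = 1
G(3) = mex({0}) = 1
G(4) = mex({0, 1}) = 2
G(5) = mex({0, 1}) = 2
G(6) = mex({0, 1, 2}) = 3
G(7) = mex({0, 1, 2}) = 3
G(8) = mex({0, 1, 2, 3}) = 4
G(9) = mex({0, 1, 2, 3}) = 4
G(10) = mex({0, 1, 2, 3, 4}) = 5
G(11) = mex({1, 2, 3, 4}) = 0
G(12) = mex({1, 2, 3, 4, 5}) = 0
G(13) = mex({0, 2, 3, 4, 5}) = 1
G(14) = mex({0, 2, 3, 4, 5}) = 1
G(15) = mex({0, 1, 3, 4, 5}) = 2
G(16) = mex({0, 1, 3, 4, 5}) = 2
G(17) = mex({0, 1, 2, 4, 5}) = 3
G(18) = mex({0, 1, 2, 4}) = 3
G(19) = mex({0, 1, 2, 3, 5}) = 4
Observe that G(11)..G(19) = 0, 0, 1, 1, 2, 2, 3, 3, 4 repeats G(0)..G(8) = 0, 0, 1, 1, 2, 2, 3, 3, 4.
For k >= max(S) = 9, G(k) is determined by the previous 9 values G(k-9)..G(k-1); a window of 9 consecutive values has recurred shifted by 11, so by induction G(k + 11) = G(k) for all k >= 0: the sequence is periodic from the start with period 11.
One period: G(0..10) = 0, 0, 1, 1, 2, 2, 3, 3, 4, 4, 5.
61 mod 11 = 6, so G(61) = G(6) = 3.

3


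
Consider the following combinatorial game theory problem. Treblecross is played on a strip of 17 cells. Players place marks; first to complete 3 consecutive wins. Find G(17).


Treblecross: place X on empty cells; 3-in-a-row wins.
Playing within two cells of an existing X lets the opponent win at once, so sensible play treats the cells i-2..i+2 around each X as dead. The player left with no safe cell loses, so this is a normal-play take-away game on strips of safe cells.
Placing X at cell i (0-indexed) of a strip of k safe cells leaves independent strips of sizes max(0, i-2) and max(0, k-i-3). Hence G(k) = mex{ G(max(0,i-2)) XOR G(max(0,k-i-3)) : 0 <= i < k }, with G(0) = 0.
G(1): splits (0,0):0^0=0 -> mex({0}) = 1
G(2): splits (0,0):0^0=0 -> mex({0}) = 1
G(3): splits (0,0):0^0=0 -> mex({0}) = 1
G(4): splits (0,1):0^1=1 (0,0):0^0=0 -> mex({0, 1}) = 2
G(5): splits (0,2):0^1=1 (0,1):0^1=1 (0,0):0^0=0 -> mex({0, 1}) = 2
G(6) = mex({1}) = 0
G(7) = mex({0, 1, 2}) = 3
G(8) = mex({0, 1, 2}) = 3
G(9) = mex({0, 2}) = 1
G(10) = mex({0, 2, 3}) = 1
G(11) = mex({0, 3}) = 1
G(12) = mex({1, 3}) = 0
G(13) = mex({0, 1, 2, 3}) = 4
G(14) = mex({0, 1, 2}) = 3
G(15) = mex({0, 1, 2}) = 3
G(16) = mex({0, 1, 2, 4}) = 3
G(17) = mex({0, 1, 3, 4}) = 2
Therefore G(17) = 2.

2


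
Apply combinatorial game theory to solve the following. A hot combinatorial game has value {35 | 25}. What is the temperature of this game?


The game is {35 | 25}, a switch {a | b} with numbers a > b.
Cooling {a | b} by t gives {a - t | b + t}, which stops being hot when a - t = b + t, i.e. at t = (a - b)/2. So the temperature of a switch is (a - b)/2.
Temperature = (Left option - Right option) / 2
= (35 - (25)) / 2
= 10 / 2
= 5

5


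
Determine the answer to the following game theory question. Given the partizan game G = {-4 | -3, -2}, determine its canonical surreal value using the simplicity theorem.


Left options: {-4}, max = -4
Right options: {-3, -2}, min = -3
All options are numbers and max(Left) < min(Right), so by the simplicity theorem the value is the simplest (earliest-born) number strictly between -4 and -3.
No integer lies strictly between -4 and -3, so the value is the dyadic rational m/2^k in the interval with the smallest k (then m odd); search k = 1, 2, ...:
Denominator 2: -7/2 lies strictly between -4 and -3 -- found.
The simplest number in the interval is -7/2.
Game value = -7/2

-7/2


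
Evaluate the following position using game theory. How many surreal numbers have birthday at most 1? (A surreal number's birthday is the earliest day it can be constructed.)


Day 0: {|} = 0 is born. Count = 1.
Day n: the number of surreal numbers born by day n is 2^(n+1) - 1.
By day 0: 2^1 - 1 = 1
By day 1: 2^2 - 1 = 3
By day 1: 3 surreal numbers.

3


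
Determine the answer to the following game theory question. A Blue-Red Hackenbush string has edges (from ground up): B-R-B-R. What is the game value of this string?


Edges (from ground): B-R-B-R
By Berlekamp's sign-expansion rule, a Blue-Red Hackenbush stalk has the value of the surreal number whose sign sequence is the edge sequence with B -> + and R -> -.
Sign sequence: +-+-
Trace the sign expansion in the surreal number tree, starting from 0:
Edge 1: B (sign +) -> bounds (0, +inf), value = 1
Edge 2: R (sign -) -> bounds (0, 1), value = 1/2
Edge 3: B (sign +) -> bounds (1/2, 1), value = 3/4
Edge 4: R (sign -) -> bounds (1/2, 3/4), value = 5/8
Game value = 5/8

5/8


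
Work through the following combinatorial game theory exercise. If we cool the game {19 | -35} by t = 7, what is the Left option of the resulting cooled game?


Original game: {19 | -35} (a switch {a | b} with a > b).
Cooling by t (for t below the temperature (a - b)/2 = 27) taxes each move by t: {a | b} cooled by t is {a - t | b + t}.
Cooling amount: t = 7
Cooled Left option: 19 - 7 = 12
Cooled Right option: -35 + 7 = -28
Cooled game: {12 | -28}
Left option = 12

12


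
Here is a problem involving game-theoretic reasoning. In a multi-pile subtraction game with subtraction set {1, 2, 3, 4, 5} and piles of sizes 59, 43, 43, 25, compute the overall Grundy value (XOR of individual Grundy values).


Subtraction set: {1, 2, 3, 4, 5}
For this subtraction set, G(n) = n mod 6 (period = max + 1 = 6).
Pile 1 (size 59): G(59) = 59 mod 6 = 5
Pile 2 (size 43): G(43) = 43 mod 6 = 1
Pile 3 (size 43): G(43) = 43 mod 6 = 1
Pile 4 (size 25): G(25) = 25 mod 6 = 1
Total Grundy value = XOR of all: 5 XOR 1 XOR 1 XOR 1 = 4

4


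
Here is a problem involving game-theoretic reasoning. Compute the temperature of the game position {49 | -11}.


The game is {49 | -11}, a switch {a | b} with numbers a > b.
Cooling {a | b} by t gives {a - t | b + t}, which stops being hot when a - t = b + t, i.e. at t = (a - b)/2. So the temperature of a switch is (a - b)/2.
Temperature = (Left option - Right option) / 2
= (49 - (-11)) / 2
= 60 / 2
= 30

30


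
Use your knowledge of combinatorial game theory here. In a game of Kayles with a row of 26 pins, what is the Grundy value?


Kayles: a move removes 1 or 2 adjacent pins from a contiguous row.
Removing pins from a row of k leaves two independent rows (a, b) with a + b = k - 1 (one pin) or a + b = k - 2 (two pins); an end removal gives a = 0.
By Sprague-Grundy, G(k) = mex{ G(a) XOR G(b) } over all these splits. G(0) = 0.
G(1): splits (0,0):0^0=0 -> mex({0}) = 1
G(2): splits (0,1):0^1=1 (0,0):0^0=0 -> mex({0, 1}) = 2
G(3): splits (0,2):0^2=2 (1,1):1^1=0 (0,1):0^1=1 -> mex({0, 1, 2}) = 3
G(4): splits (0,3):0^3=3 (1,2):1^2=3 (0,2):0^2=2 (1,1):1^1=0 -> mex({0, 2, 3}) = 1
G(5): splits (0,4):0^1=1 (1,3):1^3=2 (2,2):2^2=0 (0,3):0^3=3 (1,2):1^2=3 -> mex({0, 1, 2, 3}) = 4
G(6) = mex({0, 1, 2, 4}) = 3
G(7) = mex({0, 1, 3, 4, 5}) = 2
G(8) = mex({0, 2, 3, 5, 6}) = 1
G(9) = mex({0, 1, 2, 3, 6, 7}) = 4
G(10) = mex({0, 1, 3, 4, 5, 7}) = 2
G(11) = mex({0, 1, 2, 3, 4, 5}) = 6
G(12) = mex({0, 1, 2, 3, 5, 6, 7}) = 4
G(13) = mex({0, 2, 3, 4, 6, 7}) = 1
G(14) = mex({0, 1, 4, 5, 6, 7}) = 2
G(15) = mex({0, 1, 2, 3, 4, 5, 6}) = 7
G(16) = mex({0, 2, 3, 5, 6, 7}) = 1
G(17) = mex({0, 1, 2, 3, 5, 6, 7}) = 4
G(18) = mex({0, 1, 2, 4, 5, 6}) = 3
G(19) = mex({0, 1, 3, 4, 5, 7}) = 2
G(20) = mex({0, 2, 3, 4, 5, 6, 7}) = 1
G(21) = mex({0, 1, 2, 3, 5, 6, 7}) = 4
G(22) = mex({0, 1, 2, 3, 4, 5, 7}) = 6
G(23) = mex({0, 1, 2, 3, 4, 5, 6}) = 7
G(24) = mex({0, 1, 2, 3, 5, 6, 7}) = 4
G(25) = mex({0, 2, 3, 4, 6, 7}) = 1
G(26) = mex({0, 1, 3, 4, 5, 6, 7}) = 2
Therefore G(26) = 2.

2


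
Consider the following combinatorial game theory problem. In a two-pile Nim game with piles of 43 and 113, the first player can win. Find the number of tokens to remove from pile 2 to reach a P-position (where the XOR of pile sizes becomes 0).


Piles: 43 and 113
Current XOR: 43 XOR 113 = 90 (non-zero, so this is an N-position).
To make the XOR zero, we need to find a move that balances the piles.
For pile 2 (size 113): target = 113 XOR 90 = 43
We reduce pile 2 from 113 to 43.
Tokens removed: 113 - 43 = 70
Verification: 43 XOR 43 = 0

70


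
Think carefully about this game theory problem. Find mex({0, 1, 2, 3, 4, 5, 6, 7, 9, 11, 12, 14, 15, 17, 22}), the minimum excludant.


Set = {0, 1, 2, 3, 4, 5, 6, 7, 9, 11, 12, 14, 15, 17, 22}
0 is in the set.
1 is in the set.
2 is in the set.
3 is in the set.
4 is in the set.
5 is in the set.
6 is in the set.
7 is in the set.
8 is NOT in the set. This is the mex.
mex = 8

8


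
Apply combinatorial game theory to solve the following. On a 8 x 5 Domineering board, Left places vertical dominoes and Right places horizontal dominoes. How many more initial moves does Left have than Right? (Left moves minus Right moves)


Board is 8 x 5 (rows x cols).
Left (vertical) placements: (rows-1) * cols = 7 * 5 = 35
Right (horizontal) placements: rows * (cols-1) = 8 * 4 = 32
Advantage = Left - Right = 35 - 32 = 3

3


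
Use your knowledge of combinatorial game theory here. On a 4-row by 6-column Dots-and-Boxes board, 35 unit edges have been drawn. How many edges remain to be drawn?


Grid: 4 x 6 boxes, i.e. 5 rows and 7 columns of dots.
Horizontal edges: (rows + 1) * cols = 5 * 6 = 30
Vertical edges: rows * (cols + 1) = 4 * 7 = 28
Total edges: 30 + 28 = 58
Edges drawn: 35
Remaining: 58 - 35 = 23

23


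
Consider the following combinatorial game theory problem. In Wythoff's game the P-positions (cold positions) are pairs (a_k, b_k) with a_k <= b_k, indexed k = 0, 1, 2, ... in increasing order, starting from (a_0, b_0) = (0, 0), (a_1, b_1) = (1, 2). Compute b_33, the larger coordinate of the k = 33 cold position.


By Wythoff's theorem, a_k = floor(k * phi) and b_k = floor(k * phi^2) = a_k + k, where phi = (1 + sqrt(5))/2 is the golden ratio.
phi = (1 + sqrt(5))/2 = 1.618034
phi^2 = phi + 1 = 2.618034
k = 33
k * phi^2 = 33 * 2.618034 = 86.395122
b_33 = floor(k * phi^2) = 86 (check: a_33 + k = 53 + 33 = 86)

86


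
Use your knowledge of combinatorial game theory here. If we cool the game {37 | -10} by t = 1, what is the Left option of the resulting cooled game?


Original game: {37 | -10} (a switch {a | b} with a > b).
Cooling by t (for t below the temperature (a - b)/2 = 47/2) taxes each move by t: {a | b} cooled by t is {a - t | b + t}.
Cooling amount: t = 1
Cooled Left option: 37 - 1 = 36
Cooled Right option: -10 + 1 = -9
Cooled game: {36 | -9}
Left option = 36

36


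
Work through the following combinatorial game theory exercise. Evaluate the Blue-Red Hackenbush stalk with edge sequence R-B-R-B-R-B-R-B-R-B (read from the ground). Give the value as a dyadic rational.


Edges (from ground): R-B-R-B-R-B-R-B-R-B
By Berlekamp's sign-expansion rule, a Blue-Red Hackenbush stalk has the value of the surreal number whose sign sequence is the edge sequence with B -> + and R -> -.
Sign sequence: -+-+-+-+-+
Trace the sign expansion in the surreal number tree, starting from 0:
Edge 1: R (sign -) -> bounds (-inf, 0), value = -1
Edge 2: B (sign +) -> bounds (-1, 0), value = -1/2
Edge 3: R (sign -) -> bounds (-1, -1/2), value = -3/4
Edge 4: B (sign +) -> bounds (-3/4, -1/2), value = -5/8
Edge 5: R (sign -) -> bounds (-3/4, -5/8), value = -11/16
Edge 6: B (sign +) -> bounds (-11/16, -5/8), value = -21/32
Edge 7: R (sign -) -> bounds (-11/16, -21/32), value = -43/64
Edge 8: B (sign +) -> bounds (-43/64, -21/32), value = -85/128
Edge 9: R (sign -) -> bounds (-43/64, -85/128), value = -171/256
Edge 10: B (sign +) -> bounds (-171/256, -85/128), value = -341/512
Game value = -341/512

-341/512


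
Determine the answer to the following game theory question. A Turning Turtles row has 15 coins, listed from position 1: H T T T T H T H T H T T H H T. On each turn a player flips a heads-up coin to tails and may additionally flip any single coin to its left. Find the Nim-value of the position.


Coins: H T T T T H T H T H T T H H T
Key fact: a single head at position k behaves exactly like a Nim heap of size k (turning it to T and optionally flipping a coin at j < k corresponds to moving the heap from k to j, or to 0), and heads combine as a disjunctive sum (two heads at the same place would cancel, matching j XOR j = 0). So the Nim-value is the XOR of the 1-indexed positions of the heads.
Face-up positions (1-indexed): [1, 6, 8, 10, 13, 14]
XOR 0 with 1: 0 XOR 1 = 1
XOR 1 with 6: 1 XOR 6 = 7
XOR 7 with 8: 7 XOR 8 = 15
XOR 15 with 10: 15 XOR 10 = 5
XOR 5 with 13: 5 XOR 13 = 8
XOR 8 with 14: 8 XOR 14 = 6
Nim-value = 6

6


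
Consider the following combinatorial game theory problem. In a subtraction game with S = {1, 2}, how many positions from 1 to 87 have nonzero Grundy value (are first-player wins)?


Subtraction set S = {1, 2}, so G(n) = n mod 3.
G(n) = 0 when n is a multiple of 3.
Multiples of 3 in [1, 87]: 29
N-positions (nonzero Grundy) = 87 - 29 = 58

58


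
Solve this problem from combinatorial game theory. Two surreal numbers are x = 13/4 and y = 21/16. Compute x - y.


x = 13/4, y = 21/16
Converting to common denominator: 16
x = 52/16, y = 21/16
x - y = 13/4 - 21/16 = 31/16

31/16


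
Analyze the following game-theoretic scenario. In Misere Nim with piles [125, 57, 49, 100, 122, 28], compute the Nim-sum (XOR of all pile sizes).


We need the XOR (exclusive or) of all pile sizes.
After XOR-ing pile 1 (size 125): 0 XOR 125 = 125
After XOR-ing pile 2 (size 57): 125 XOR 57 = 68
After XOR-ing pile 3 (size 49): 68 XOR 49 = 117
After XOR-ing pile 4 (size 100): 117 XOR 100 = 17
After XOR-ing pile 5 (size 122): 17 XOR 122 = 107
After XOR-ing pile 6 (size 28): 107 XOR 28 = 119
The Nim-value of this position is 119.

119


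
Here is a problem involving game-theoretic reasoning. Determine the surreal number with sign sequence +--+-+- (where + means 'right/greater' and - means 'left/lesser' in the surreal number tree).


Sign expansion: +--+-+-
Rule: track bounds (lo, hi), initially (-inf, +inf). On '+', the current value becomes lo and we move to the simplest number in (value, hi): value + 1 if hi = +inf, otherwise the midpoint (value + hi)/2. On '-', the current value becomes hi and we move to value - 1 if lo = -inf, otherwise the midpoint (lo + value)/2.
Start at 0.
Step 1: sign = +, move right. Bounds: (0, +inf). Value = 1
Step 2: sign = -, move left. Bounds: (0, 1). Value = 1/2
Step 3: sign = -, move left. Bounds: (0, 1/2). Value = 1/4
Step 4: sign = +, move right. Bounds: (1/4, 1/2). Value = 3/8
Step 5: sign = -, move left. Bounds: (1/4, 3/8). Value = 5/16
Step 6: sign = +, move right. Bounds: (5/16, 3/8). Value = 11/32
Step 7: sign = -, move left. Bounds: (5/16, 11/32). Value = 21/64
The surreal number with sign expansion +--+-+- is 21/64.

21/64


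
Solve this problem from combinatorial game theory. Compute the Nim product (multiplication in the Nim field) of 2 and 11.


Nim multiplication is bilinear over XOR: (u XOR v) * w = (u*w) XOR (v*w).
So we split each operand into its bit components and XOR the pairwise Nim products.
2 = 2 (as XOR of powers of 2).
11 = 1 + 2 + 8 (as XOR of powers of 2).
Using the standard Nim-product table on single bits:
  2*2 = 3,   2*4 = 8,   2*8 = 12,
  4*4 = 6,   4*8 = 11,  8*8 = 13,
and  1*x = x (identity), k*l = l*k (commutative).
Pairwise Nim products:
  2 * 1 = 2
  2 * 2 = 3
  2 * 8 = 12
XOR them: 2 XOR 3 XOR 12 = 13.
Result: 2 * 11 = 13 (in Nim).

13


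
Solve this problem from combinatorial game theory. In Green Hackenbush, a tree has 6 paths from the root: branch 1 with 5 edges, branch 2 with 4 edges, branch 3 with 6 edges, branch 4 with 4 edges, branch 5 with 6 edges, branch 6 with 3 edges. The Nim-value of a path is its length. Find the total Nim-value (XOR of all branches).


The tree has 6 branches from the ground vertex.
In Green Hackenbush, the Nim-value of a simple path of length k is k.
Branch 1: length 5, Nim-value = 5
Branch 2: length 4, Nim-value = 4
Branch 3: length 6, Nim-value = 6
Branch 4: length 4, Nim-value = 4
Branch 5: length 6, Nim-value = 6
Branch 6: length 3, Nim-value = 3
Total Nim-value = XOR of all branch values:
0 XOR 5 = 5
5 XOR 4 = 1
1 XOR 6 = 7
7 XOR 4 = 3
3 XOR 6 = 5
5 XOR 3 = 6
Nim-value of the tree = 6

6


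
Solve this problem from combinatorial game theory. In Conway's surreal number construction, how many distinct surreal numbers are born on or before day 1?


Day 0: {|} = 0 is born. Count = 1.
Day n: the number of surreal numbers born by day n is 2^(n+1) - 1.
By day 0: 2^1 - 1 = 1
By day 1: 2^2 - 1 = 3
By day 1: 3 surreal numbers.

3


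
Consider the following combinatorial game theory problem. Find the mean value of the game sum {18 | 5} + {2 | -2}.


G1 = {18 | 5}, G2 = {2 | -2}
Each is a switch {a | b} with numbers a > b; its mean value is (a + b)/2, and mean value is additive over game sums: m(G1 + G2) = m(G1) + m(G2).
Mean of G1 = (18 + (5))/2 = 23/2 = 23/2
Mean of G2 = (2 + (-2))/2 = 0/2 = 0
Mean of G1 + G2 = 23/2 + 0 = 23/2

23/2


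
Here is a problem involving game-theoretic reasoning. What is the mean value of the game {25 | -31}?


Game = {25 | -31}, a switch {a | b} with numbers a > b.
Its thermograph has left wall a - t and right wall b + t, which meet at t = (a - b)/2, where both equal (a + b)/2. So the mast (mean value) is at (a + b)/2.
Mean = (25 + (-31))/2 = -6/2 = -3

-3


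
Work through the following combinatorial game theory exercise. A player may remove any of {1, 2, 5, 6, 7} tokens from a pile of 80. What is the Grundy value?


The subtraction set is S = {1, 2, 5, 6, 7}.
G(k) = mex{ G(k - s) : s in S, s <= k }. We compute iteratively: G(0) = 0.
G(1) = mex({0}) = 1
G(2) = mex({0, 1}) = 2
G(3) = mex({1, 2}) = 0
G(4) = mex({0, 2}) = 1
G(5) = mex({0, 1}) = 2
G(6) = mex({0, 1, 2}) = 3
G(7) = mex({0, 1, 2, 3}) = 4
G(8) = mex({0, 1, 2, 3, 4}) = 5
G(9) = mex({0, 1, 2, 4, 5}) = 3
G(10) = mex({0, 1, 2, 3, 5}) = 4
G(11) = mex({1, 2, 3, 4}) = 0
G(12) = mex({0, 2, 3, 4}) = 1
G(13) = mex({0, 1, 3, 4, 5}) = 2
G(14) = mex({1, 2, 3, 4, 5}) = 0
G(15) = mex({0, 2, 3, 4, 5}) = 1
G(16) = mex({0, 1, 3, 4}) = 2
G(17) = mex({0, 1, 2, 4}) = 3
Observe that G(11)..G(17) = 0, 1, 2, 0, 1, 2, 3 repeats G(0)..G(6) = 0, 1, 2, 0, 1, 2, 3.
For k >= max(S) = 7, G(k) is determined by the previous 7 values G(k-7)..G(k-1); a window of 7 consecutive values has recurred shifted by 11, so by induction G(k + 11) = G(k) for all k >= 0: the sequence is periodic from the start with period 11.
One period: G(0..10) = 0, 1, 2, 0, 1, 2, 3, 4, 5, 3, 4.
80 mod 11 = 3, so G(80) = G(3) = 0.

0


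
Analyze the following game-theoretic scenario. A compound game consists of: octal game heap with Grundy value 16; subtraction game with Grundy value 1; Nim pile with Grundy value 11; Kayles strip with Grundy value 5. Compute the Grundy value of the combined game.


By the Sprague-Grundy theorem, the Grundy value of a sum of games is the XOR of individual Grundy values.
octal game heap: Grundy value = 16. Running XOR: 0 XOR 16 = 16
subtraction game: Grundy value = 1. Running XOR: 16 XOR 1 = 17
Nim pile: Grundy value = 11. Running XOR: 17 XOR 11 = 26
Kayles strip: Grundy value = 5. Running XOR: 26 XOR 5 = 31
The combined Grundy value is 31.

31


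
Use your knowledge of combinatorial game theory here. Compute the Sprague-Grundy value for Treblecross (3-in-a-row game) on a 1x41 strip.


Treblecross: place X on empty cells; 3-in-a-row wins.
Playing within two cells of an existing X lets the opponent win at once, so sensible play treats the cells i-2..i+2 around each X as dead. The player left with no safe cell loses, so this is a normal-play take-away game on strips of safe cells.
Placing X at cell i (0-indexed) of a strip of k safe cells leaves independent strips of sizes max(0, i-2) and max(0, k-i-3). Hence G(k) = mex{ G(max(0,i-2)) XOR G(max(0,k-i-3)) : 0 <= i < k }, with G(0) = 0.
G(1): splits (0,0):0^0=0 -> mex({0}) = 1
G(2): splits (0,0):0^0=0 -> mex({0}) = 1
G(3): splits (0,0):0^0=0 -> mex({0}) = 1
G(4): splits (0,1):0^1=1 (0,0):0^0=0 -> mex({0, 1}) = 2
G(5): splits (0,2):0^1=1 (0,1):0^1=1 (0,0):0^0=0 -> mex({0, 1}) = 2
G(6) = mex({1}) = 0
G(7) = mex({0, 1, 2}) = 3
G(8) = mex({0, 1, 2}) = 3
G(9) = mex({0, 2}) = 1
G(10) = mex({0, 2, 3}) = 1
G(11) = mex({0, 3}) = 1
G(12) = mex({1, 3}) = 0
G(13) = mex({0, 1, 2, 3}) = 4
G(14) = mex({0, 1, 2}) = 3
G(15) = mex({0, 1, 2}) = 3
G(16) = mex({0, 1, 2, 4}) = 3
G(17) = mex({0, 1, 3, 4}) = 2
G(18) = mex({0, 1, 3, 4}) = 2
G(19) = mex({0, 1, 3, 5}) = 2
G(20) = mex({0, 1, 2, 3, 5}) = 4
G(21) = mex({0, 1, 2, 3, 5}) = 4
G(22) = mex({1, 2, 6}) = 0
G(23) = mex({0, 1, 2, 3, 4, 6}) = 5
G(24) = mex({0, 1, 2, 3, 4}) = 5
G(25) = mex({0, 1, 3, 4, 7}) = 2
G(26) = mex({0, 1, 3, 4, 5, 7}) = 2
G(27) = mex({0, 1, 3, 5}) = 2
G(28) = mex({0, 1, 2, 5}) = 3
G(29) = mex({0, 1, 2, 4, 5, 6}) = 3
G(30) = mex({1, 2, 4, 6}) = 0
G(31) = mex({0, 1, 2, 3, 4, 6}) = 5
G(32) = mex({1, 2, 3, 4, 7}) = 0
G(33) = mex({0, 3, 7}) = 1
G(34) = mex({0, 2, 3, 5, 7}) = 1
G(35) = mex({0, 2, 3, 5, 6}) = 1
G(36) = mex({0, 1, 2, 5, 6}) = 3
G(37) = mex({0, 1, 2, 4, 5, 6}) = 3
G(38) = mex({0, 1, 2, 4}) = 3
G(39) = mex({0, 1, 2, 3, 4, 7}) = 5
G(40) = mex({0, 1, 2, 3, 4, 5, 7}) = 6
G(41) = mex({0, 1, 2, 3, 5, 7}) = 4
Therefore G(41) = 4.

4


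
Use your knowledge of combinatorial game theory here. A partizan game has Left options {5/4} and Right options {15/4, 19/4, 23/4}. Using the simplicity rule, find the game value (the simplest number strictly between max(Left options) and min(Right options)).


Left options: {5/4}, max = 5/4
Right options: {15/4, 19/4, 23/4}, min = 15/4
All options are numbers and max(Left) < min(Right), so by the simplicity theorem the value is the simplest (earliest-born) number strictly between 5/4 and 15/4.
Integers 2 through 3 all lie strictly between 5/4 and 15/4.
Among integers, the simplest (lowest birthday = smallest |n|; 0 is born on day 0, +-n on day n) is 2.
No non-integer in the interval can be simpler: if x is a non-integer in the interval, then floor(x) or ceil(x) also lies in the interval (the interval contains an integer), and both are proper prefixes of x's sign expansion, i.e. born earlier. So the game value is 2.
Game value = 2

2


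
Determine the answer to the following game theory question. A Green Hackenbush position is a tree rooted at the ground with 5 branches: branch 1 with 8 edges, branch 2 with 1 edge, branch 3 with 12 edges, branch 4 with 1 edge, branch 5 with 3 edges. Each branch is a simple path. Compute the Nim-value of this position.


The tree has 5 branches from the ground vertex.
In Green Hackenbush, the Nim-value of a simple path of length k is k.
Branch 1: length 8, Nim-value = 8
Branch 2: length 1, Nim-value = 1
Branch 3: length 12, Nim-value = 12
Branch 4: length 1, Nim-value = 1
Branch 5: length 3, Nim-value = 3
Total Nim-value = XOR of all branch values:
0 XOR 8 = 8
8 XOR 1 = 9
9 XOR 12 = 5
5 XOR 1 = 4
4 XOR 3 = 7
Nim-value of the tree = 7

7


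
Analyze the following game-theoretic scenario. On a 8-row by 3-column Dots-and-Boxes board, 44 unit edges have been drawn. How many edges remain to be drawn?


Grid: 8 x 3 boxes, i.e. 9 rows and 4 columns of dots.
Horizontal edges: (rows + 1) * cols = 9 * 3 = 27
Vertical edges: rows * (cols + 1) = 8 * 4 = 32
Total edges: 27 + 32 = 59
Edges drawn: 44
Remaining: 59 - 44 = 15

15


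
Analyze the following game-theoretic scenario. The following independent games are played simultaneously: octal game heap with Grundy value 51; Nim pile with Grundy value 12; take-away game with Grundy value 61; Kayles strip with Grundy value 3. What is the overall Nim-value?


By the Sprague-Grundy theorem, the Grundy value of a sum of games is the XOR of individual Grundy values.
octal game heap: Grundy value = 51. Running XOR: 0 XOR 51 = 51
Nim pile: Grundy value = 12. Running XOR: 51 XOR 12 = 63
take-away game: Grundy value = 61. Running XOR: 63 XOR 61 = 2
Kayles strip: Grundy value = 3. Running XOR: 2 XOR 3 = 1
The combined Grundy value is 1.

1
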